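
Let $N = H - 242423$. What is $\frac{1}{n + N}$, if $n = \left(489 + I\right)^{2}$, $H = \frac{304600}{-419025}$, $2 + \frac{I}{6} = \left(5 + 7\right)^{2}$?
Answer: $\frac{16761}{26077723754} \approx 6.4273 \cdot 10^{-7}$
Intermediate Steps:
$I = 852$ ($I = -12 + 6 \left(5 + 7\right)^{2} = -12 + 6 \cdot 12^{2} = -12 + 6 \cdot 144 = -12 + 864 = 852$)
$H = - \frac{12184}{16761}$ ($H = 304600 \left(- \frac{1}{419025}\right) = - \frac{12184}{16761} \approx -0.72693$)
$n = 1798281$ ($n = \left(489 + 852\right)^{2} = 1341^{2} = 1798281$)
$N = - \frac{4063264087}{16761}$ ($N = - \frac{12184}{16761} - 242423 = - \frac{4063264087}{16761} \approx -2.4242 \cdot 10^{5}$)
$\frac{1}{n + N} = \frac{1}{1798281 - \frac{4063264087}{16761}} = \frac{1}{\frac{26077723754}{16761}} = \frac{16761}{26077723754}$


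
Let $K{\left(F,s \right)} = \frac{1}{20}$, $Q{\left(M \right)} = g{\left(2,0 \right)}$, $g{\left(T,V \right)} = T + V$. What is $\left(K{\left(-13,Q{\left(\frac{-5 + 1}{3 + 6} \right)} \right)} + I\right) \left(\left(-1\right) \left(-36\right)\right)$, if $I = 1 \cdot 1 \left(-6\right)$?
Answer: $- \frac{1071}{5} \approx -214.2$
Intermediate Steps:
$I = -6$ ($I = 1 \left(-6\right) = -6$)
$Q{\left(M \right)} = 2$ ($Q{\left(M \right)} = 2 + 0 = 2$)
$K{\left(F,s \right)} = \frac{1}{20}$
$\left(K{\left(-13,Q{\left(\frac{-5 + 1}{3 + 6} \right)} \right)} + I\right) \left(\left(-1\right) \left(-36\right)\right) = \left(\frac{1}{20} - 6\right) \left(\left(-1\right) \left(-36\right)\right) = \left(- \frac{119}{20}\right) 36 = - \frac{1071}{5}$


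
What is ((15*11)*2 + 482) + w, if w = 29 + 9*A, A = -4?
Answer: 805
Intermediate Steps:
w = -7 (w = 29 + 9*(-4) = 29 - 36 = -7)
((15*11)*2 + 482) + w = ((15*11)*2 + 482) - 7 = (165*2 + 482) - 7 = (330 + 482) - 7 = 812 - 7 = 805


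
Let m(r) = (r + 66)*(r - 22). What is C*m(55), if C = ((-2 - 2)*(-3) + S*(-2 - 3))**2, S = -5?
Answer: 5466417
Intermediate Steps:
C = 1369 (C = ((-2 - 2)*(-3) - 5*(-2 - 3))**2 = (-4*(-3) - 5*(-5))**2 = (12 + 25)**2 = 37**2 = 1369)
m(r) = (-22 + r)*(66 + r) (m(r) = (66 + r)*(-22 + r) = (-22 + r)*(66 + r))
C*m(55) = 1369*(-1452 + 55**2 + 44*55) = 1369*(-1452 + 3025 + 2420) = 1369*3993 = 5466417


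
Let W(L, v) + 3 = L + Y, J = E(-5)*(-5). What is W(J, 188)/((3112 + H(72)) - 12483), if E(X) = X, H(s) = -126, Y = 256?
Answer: -278/9497 ≈ -0.029272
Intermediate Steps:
J = 25 (J = -5*(-5) = 25)
W(L, v) = 253 + L (W(L, v) = -3 + (L + 256) = -3 + (256 + L) = 253 + L)
W(J, 188)/((3112 + H(72)) - 12483) = (253 + 25)/((3112 - 126) - 12483) = 278/(2986 - 12483) = 278/(-9497) = 278*(-1/9497) = -278/9497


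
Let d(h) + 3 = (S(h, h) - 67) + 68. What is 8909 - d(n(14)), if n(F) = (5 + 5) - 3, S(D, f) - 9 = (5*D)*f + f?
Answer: 8650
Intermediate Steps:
S(D, f) = 9 + f + 5*D*f (S(D, f) = 9 + ((5*D)*f + f) = 9 + (5*D*f + f) = 9 + (f + 5*D*f) = 9 + f + 5*D*f)
n(F) = 7 (n(F) = 10 - 3 = 7)
d(h) = 7 + h + 5*h² (d(h) = -3 + (((9 + h + 5*h*h) - 67) + 68) = -3 + (((9 + h + 5*h²) - 67) + 68) = -3 + ((-58 + h + 5*h²) + 68) = -3 + (10 + h + 5*h²) = 7 + h + 5*h²)
8909 - d(n(14)) = 8909 - (7 + 7 + 5*7²) = 8909 - (7 + 7 + 5*49) = 8909 - (7 + 7 + 245) = 8909 - 1*259 = 8909 - 259 = 8650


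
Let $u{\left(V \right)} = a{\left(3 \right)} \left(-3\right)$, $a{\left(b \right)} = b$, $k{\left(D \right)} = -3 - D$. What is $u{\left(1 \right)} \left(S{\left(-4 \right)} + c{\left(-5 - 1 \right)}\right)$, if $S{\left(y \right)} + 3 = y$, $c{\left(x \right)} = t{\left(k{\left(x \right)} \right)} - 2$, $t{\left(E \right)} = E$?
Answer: $54$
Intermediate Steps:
$c{\left(x \right)} = -5 - x$ ($c{\left(x \right)} = \left(-3 - x\right) - 2 = -5 - x$)
$S{\left(y \right)} = -3 + y$
$u{\left(V \right)} = -9$ ($u{\left(V \right)} = 3 \left(-3\right) = -9$)
$u{\left(1 \right)} \left(S{\left(-4 \right)} + c{\left(-5 - 1 \right)}\right) = - 9 \left(\left(-3 - 4\right) - -1\right) = - 9 \left(-7 - -1\right) = - 9 \left(-7 + \left(-5 + 6\right)\right) = - 9 \left(-7 + 1\right) = \left(-9\right) \left(-6\right) = 54$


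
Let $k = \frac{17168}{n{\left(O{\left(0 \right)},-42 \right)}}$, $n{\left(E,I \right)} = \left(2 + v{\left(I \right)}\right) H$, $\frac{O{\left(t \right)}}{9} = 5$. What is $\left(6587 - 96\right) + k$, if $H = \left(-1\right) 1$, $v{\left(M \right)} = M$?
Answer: $\frac{34601}{5} \approx 6920.2$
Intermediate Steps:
$O{\left(t \right)} = 45$ ($O{\left(t \right)} = 9 \cdot 5 = 45$)
$H = -1$
$n{\left(E,I \right)} = -2 - I$ ($n{\left(E,I \right)} = \left(2 + I\right) \left(-1\right) = -2 - I$)
$k = \frac{2146}{5}$ ($k = \frac{17168}{-2 - -42} = \frac{17168}{-2 + 42} = \frac{17168}{40} = 17168 \cdot \frac{1}{40} = \frac{2146}{5} \approx 429.2$)
$\left(6587 - 96\right) + k = \left(6587 - 96\right) + \frac{2146}{5} = 6491 + \frac{2146}{5} = \frac{34601}{5}$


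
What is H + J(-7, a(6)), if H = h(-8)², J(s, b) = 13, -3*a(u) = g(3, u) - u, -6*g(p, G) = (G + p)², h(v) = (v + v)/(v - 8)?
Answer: 14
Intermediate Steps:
h(v) = 2*v/(-8 + v) (h(v) = (2*v)/(-8 + v) = 2*v/(-8 + v))
g(p, G) = -(G + p)²/6
a(u) = u/3 + (3 + u)²/18 (a(u) = -(-(u + 3)²/6 - u)/3 = -(-(3 + u)²/6 - u)/3 = -(-u - (3 + u)²/6)/3 = u/3 + (3 + u)²/18)
H = 1 (H = (2*(-8)/(-8 - 8))² = (2*(-8)/(-16))² = (2*(-8)*(-1/16))² = 1² = 1)
H + J(-7, a(6)) = 1 + 13 = 14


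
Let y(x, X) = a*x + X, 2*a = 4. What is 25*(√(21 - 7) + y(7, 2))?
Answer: 400 + 25*√14 ≈ 493.54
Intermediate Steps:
a = 2 (a = (½)*4 = 2)
y(x, X) = X + 2*x (y(x, X) = 2*x + X = X + 2*x)
25*(√(21 - 7) + y(7, 2)) = 25*(√(21 - 7) + (2 + 2*7)) = 25*(√14 + (2 + 14)) = 25*(√14 + 16) = 25*(16 + √14) = 400 + 25*√14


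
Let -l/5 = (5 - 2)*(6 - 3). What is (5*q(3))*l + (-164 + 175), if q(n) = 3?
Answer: -664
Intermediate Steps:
l = -45 (l = -5*(5 - 2)*(6 - 3) = -15*3 = -5*9 = -45)
(5*q(3))*l + (-164 + 175) = (5*3)*(-45) + (-164 + 175) = 15*(-45) + 11 = -675 + 11 = -664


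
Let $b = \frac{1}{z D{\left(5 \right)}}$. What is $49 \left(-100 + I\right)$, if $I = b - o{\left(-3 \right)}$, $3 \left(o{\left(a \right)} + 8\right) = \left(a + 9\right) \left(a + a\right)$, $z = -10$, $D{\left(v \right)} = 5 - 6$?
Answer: $- \frac{39151}{10} \approx -3915.1$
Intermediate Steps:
$D{\left(v \right)} = -1$ ($D{\left(v \right)} = 5 - 6 = -1$)
$o{\left(a \right)} = -8 + \frac{2 a \left(9 + a\right)}{3}$ ($o{\left(a \right)} = -8 + \frac{\left(a + 9\right) \left(a + a\right)}{3} = -8 + \frac{\left(9 + a\right) 2 a}{3} = -8 + \frac{2 a \left(9 + a\right)}{3}$)
$b = \frac{1}{10}$ ($b = \frac{1}{\left(-10\right) \left(-1\right)} = \frac{1}{10} \approx 0.1$)
$I = \frac{201}{10}$ ($I = \frac{1}{10} - \left(-8 + 6 \left(-3\right) + \frac{2 \left(-3\right)^{2}}{3}\right) = \frac{1}{10} - \left(-8 - 18 + \frac{2}{3} \cdot 9\right) = \frac{1}{10} - \left(-8 - 18 + 6\right) = \frac{1}{10} - -20 = \frac{1}{10} + 20 = \frac{201}{10} \approx 20.1$)
$49 \left(-100 + I\right) = 49 \left(-100 + \frac{201}{10}\right) = 49 \left(- \frac{799}{10}\right) = - \frac{39151}{10}$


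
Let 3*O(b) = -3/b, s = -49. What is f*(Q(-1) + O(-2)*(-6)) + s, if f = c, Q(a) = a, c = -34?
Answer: 87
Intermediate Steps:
O(b) = -1/b (O(b) = (-3/b)/3 = -1/b)
f = -34
f*(Q(-1) + O(-2)*(-6)) + s = -34*(-1 - 1/(-2)*(-6)) - 49 = -34*(-1 - 1*(-1/2)*(-6)) - 49 = -34*(-1 + (1/2)*(-6)) - 49 = -34*(-1 - 3) - 49 = -34*(-4) - 49 = 136 - 49 = 87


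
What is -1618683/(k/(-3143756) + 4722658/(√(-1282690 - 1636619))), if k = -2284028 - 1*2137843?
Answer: -65689623353385476738511372/220430034164305738333745773 - 75551999868506763506423904*I*√2919309/220430034164305738333745773 ≈ -0.29801 - 585.62*I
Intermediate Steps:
k = -4421871 (k = -2284028 - 2137843 = -4421871)
-1618683/(k/(-3143756) + 4722658/(√(-1282690 - 1636619))) = -1618683/(-4421871/(-3143756) + 4722658/(√(-1282690 - 1636619))) = -1618683/(-4421871*(-1/3143756) + 4722658/(√(-2919309))) = -1618683/(4421871/3143756 + 4722658/((I*√2919309))) = -1618683/(4421871/3143756 + 4722658*(-I*√2919309/2919309)) = -1618683/(4421871/3143756 - 4722658*I*√2919309/2919309)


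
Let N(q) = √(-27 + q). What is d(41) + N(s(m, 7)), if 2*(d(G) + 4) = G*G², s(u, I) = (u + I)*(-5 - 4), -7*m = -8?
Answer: 68913/2 + 3*I*√546/7 ≈ 34457.0 + 10.014*I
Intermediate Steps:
m = 8/7 (m = -⅐*(-8) = 8/7 ≈ 1.1429)
s(u, I) = -9*I - 9*u (s(u, I) = (I + u)*(-9) = -9*I - 9*u)
d(G) = -4 + G³/2 (d(G) = -4 + (G*G²)/2 = -4 + G³/2)
d(41) + N(s(m, 7)) = (-4 + (½)*41³) + √(-27 + (-9*7 - 9*8/7)) = (-4 + (½)*68921) + √(-27 + (-63 - 72/7)) = (-4 + 68921/2) + √(-27 - 513/7) = 68913/2 + √(-702/7) = 68913/2 + 3*I*√546/7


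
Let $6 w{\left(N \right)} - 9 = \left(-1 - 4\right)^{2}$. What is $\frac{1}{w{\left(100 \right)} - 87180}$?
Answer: $- \frac{3}{261523} \approx -1.1471 \cdot 10^{-5}$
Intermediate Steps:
$w{\left(N \right)} = \frac{17}{3}$ ($w{\left(N \right)} = \frac{3}{2} + \frac{\left(-1 - 4\right)^{2}}{6} = \frac{3}{2} + \frac{\left(-5\right)^{2}}{6} = \frac{3}{2} + \frac{1}{6} \cdot 25 = \frac{3}{2} + \frac{25}{6} = \frac{17}{3}$)
$\frac{1}{w{\left(100 \right)} - 87180} = \frac{1}{\frac{17}{3} - 87180} = \frac{1}{- \frac{261523}{3}} = - \frac{3}{261523}$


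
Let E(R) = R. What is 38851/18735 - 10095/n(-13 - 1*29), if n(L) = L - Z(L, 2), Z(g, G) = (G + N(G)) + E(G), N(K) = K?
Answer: 63664891/299760 ≈ 212.39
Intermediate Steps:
Z(g, G) = 3*G (Z(g, G) = (G + G) + G = 2*G + G = 3*G)
n(L) = -6 + L (n(L) = L - 3*2 = L - 1*6 = L - 6 = -6 + L)
38851/18735 - 10095/n(-13 - 1*29) = 38851/18735 - 10095/(-6 + (-13 - 1*29)) = 38851*(1/18735) - 10095/(-6 + (-13 - 29)) = 38851/18735 - 10095/(-6 - 42) = 38851/18735 - 10095/(-48) = 38851/18735 - 10095*(-1/48) = 38851/18735 + 3365/16 = 63664891/299760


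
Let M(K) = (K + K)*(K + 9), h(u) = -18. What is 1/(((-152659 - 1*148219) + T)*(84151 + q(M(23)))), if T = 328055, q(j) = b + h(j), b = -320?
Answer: 1/2277785901 ≈ 4.3902e-10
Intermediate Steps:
M(K) = 2*K*(9 + K) (M(K) = (2*K)*(9 + K) = 2*K*(9 + K))
q(j) = -338 (q(j) = -320 - 18 = -338)
1/(((-152659 - 1*148219) + T)*(84151 + q(M(23)))) = 1/(((-152659 - 1*148219) + 328055)*(84151 - 338)) = 1/(((-152659 - 148219) + 328055)*83813) = 1/((-300878 + 328055)*83813) = 1/(27177*83813) = 1/2277785901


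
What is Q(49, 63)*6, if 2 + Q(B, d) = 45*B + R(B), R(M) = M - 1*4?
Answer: 13488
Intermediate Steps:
R(M) = -4 + M (R(M) = M - 4 = -4 + M)
Q(B, d) = -6 + 46*B (Q(B, d) = -2 + (45*B + (-4 + B)) = -2 + (-4 + 46*B) = -6 + 46*B)
Q(49, 63)*6 = (-6 + 46*49)*6 = (-6 + 2254)*6 = 2248*6 = 13488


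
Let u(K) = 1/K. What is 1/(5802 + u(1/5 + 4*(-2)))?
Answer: 39/226273 ≈ 0.00017236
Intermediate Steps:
1/(5802 + u(1/5 + 4*(-2))) = 1/(5802 + 1/(1/5 + 4*(-2))) = 1/(5802 + 1/(⅕ - 8)) = 1/(5802 + 1/(-39/5)) = 1/(5802 - 5/39) = 1/(226273/39) = 39/226273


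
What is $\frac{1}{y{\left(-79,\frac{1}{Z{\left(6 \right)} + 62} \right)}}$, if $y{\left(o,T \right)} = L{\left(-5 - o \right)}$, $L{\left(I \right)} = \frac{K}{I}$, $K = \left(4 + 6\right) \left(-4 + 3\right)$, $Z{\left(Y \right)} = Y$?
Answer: $- \frac{37}{5} \approx -7.4$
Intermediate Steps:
$K = -10$ ($K = 10 \left(-1\right) = -10$)
$L{\left(I \right)} = - \frac{10}{I}$
$y{\left(o,T \right)} = - \frac{10}{-5 - o}$
$\frac{1}{y{\left(-79,\frac{1}{Z{\left(6 \right)} + 62} \right)}} = \frac{1}{10 \frac{1}{5 - 79}} = \frac{1}{10 \frac{1}{-74}} = \frac{1}{10 \left(- \frac{1}{74}\right)} = \frac{1}{- \frac{5}{37}} = - \frac{37}{5}$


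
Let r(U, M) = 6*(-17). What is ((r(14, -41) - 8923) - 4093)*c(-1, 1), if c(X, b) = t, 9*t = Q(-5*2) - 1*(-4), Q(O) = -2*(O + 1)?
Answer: -288596/9 ≈ -32066.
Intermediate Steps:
r(U, M) = -102
Q(O) = -2 - 2*O (Q(O) = -2*(1 + O) = -2 - 2*O)
t = 22/9 (t = ((-2 - (-10)*2) - 1*(-4))/9 = ((-2 - 2*(-10)) + 4)/9 = ((-2 + 20) + 4)/9 = (18 + 4)/9 = (1/9)*22 = 22/9 ≈ 2.4444)
c(X, b) = 22/9
((r(14, -41) - 8923) - 4093)*c(-1, 1) = ((-102 - 8923) - 4093)*(22/9) = (-9025 - 4093)*(22/9) = -13118*22/9 = -288596/9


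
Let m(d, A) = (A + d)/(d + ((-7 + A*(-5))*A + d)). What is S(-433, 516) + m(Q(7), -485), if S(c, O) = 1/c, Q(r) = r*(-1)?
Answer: -239927/126949538 ≈ -0.0018899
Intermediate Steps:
Q(r) = -r
m(d, A) = (A + d)/(2*d + A*(-7 - 5*A)) (m(d, A) = (A + d)/(d + ((-7 - 5*A)*A + d)) = (A + d)/(d + (A*(-7 - 5*A) + d)) = (A + d)/(d + (d + A*(-7 - 5*A))) = (A + d)/(2*d + A*(-7 - 5*A)))
S(-433, 516) + m(Q(7), -485) = 1/(-433) + (-485 - 1*7)/(-7*(-485) - 5*(-485)**2 + 2*(-1*7)) = -1/433 + (-485 - 7)/(3395 - 5*235225 + 2*(-7)) = -1/433 - 492/(3395 - 1176125 - 14) = -1/433 - 492/(-1172744) = -1/433 - 1/1172744*(-492) = -1/433 + 123/293186 = -239927/126949538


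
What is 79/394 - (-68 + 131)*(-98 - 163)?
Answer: 6478621/394 ≈ 16443.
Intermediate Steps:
79/394 - (-68 + 131)*(-98 - 163) = 79*(1/394) - 63*(-261) = 79/394 - 1*(-16443) = 79/394 + 16443 = 6478621/394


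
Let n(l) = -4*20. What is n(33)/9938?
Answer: -40/4969 ≈ -0.0080499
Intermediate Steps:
n(l) = -80
n(33)/9938 = -80/9938 = -80*1/9938 = -40/4969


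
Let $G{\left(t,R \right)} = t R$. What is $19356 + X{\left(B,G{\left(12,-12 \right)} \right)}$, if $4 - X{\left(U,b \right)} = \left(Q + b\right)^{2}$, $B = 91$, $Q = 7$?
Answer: $591$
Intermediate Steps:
$G{\left(t,R \right)} = R t$
$X{\left(U,b \right)} = 4 - \left(7 + b\right)^{2}$
$19356 + X{\left(B,G{\left(12,-12 \right)} \right)} = 19356 + \left(4 - \left(7 - 144\right)^{2}\right) = 19356 + \left(4 - \left(-137\right)^{2}\right) = 19356 + \left(4 - 18769\right) = 19356 - 18765 = 591$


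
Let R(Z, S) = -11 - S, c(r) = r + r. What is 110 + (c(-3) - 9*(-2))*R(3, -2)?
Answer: 2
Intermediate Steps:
c(r) = 2*r
110 + (c(-3) - 9*(-2))*R(3, -2) = 110 + (2*(-3) - 9*(-2))*(-11 - 1*(-2)) = 110 + (-6 + 18)*(-11 + 2) = 110 + 12*(-9) = 110 - 108 = 2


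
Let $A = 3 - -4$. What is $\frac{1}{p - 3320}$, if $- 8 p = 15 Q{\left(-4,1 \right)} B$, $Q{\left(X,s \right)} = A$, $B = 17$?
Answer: $- \frac{8}{28345} \approx -0.00028224$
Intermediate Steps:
$A = 7$ ($A = 3 + 4 = 7$)
$Q{\left(X,s \right)} = 7$
$p = - \frac{1785}{8}$ ($p = - \frac{15 \cdot 7 \cdot 17}{8} = - \frac{105 \cdot 17}{8} = \left(- \frac{1}{8}\right) 1785 = - \frac{1785}{8} \approx -223.13$)
$\frac{1}{p - 3320} = \frac{1}{- \frac{1785}{8} - 3320} = \frac{1}{- \frac{28345}{8}} = - \frac{8}{28345}$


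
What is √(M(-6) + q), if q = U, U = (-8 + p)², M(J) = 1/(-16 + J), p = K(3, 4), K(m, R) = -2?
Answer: √48378/22 ≈ 9.9977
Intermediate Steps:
p = -2
U = 100 (U = (-8 - 2)² = (-10)² = 100)
q = 100
√(M(-6) + q) = √(1/(-16 - 6) + 100) = √(1/(-22) + 100) = √(-1/22 + 100) = √(2199/22) = √48378/22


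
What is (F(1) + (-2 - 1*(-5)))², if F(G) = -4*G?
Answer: 1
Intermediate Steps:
(F(1) + (-2 - 1*(-5)))² = (-4*1 + (-2 - 1*(-5)))² = (-4 + (-2 + 5))² = (-4 + 3)² = (-1)² = 1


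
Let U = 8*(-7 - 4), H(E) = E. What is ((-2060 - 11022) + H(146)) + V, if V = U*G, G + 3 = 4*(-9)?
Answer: -9504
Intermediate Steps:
U = -88 (U = 8*(-11) = -88)
G = -39 (G = -3 + 4*(-9) = -3 - 36 = -39)
V = 3432 (V = -88*(-39) = 3432)
((-2060 - 11022) + H(146)) + V = ((-2060 - 11022) + 146) + 3432 = (-13082 + 146) + 3432 = -12936 + 3432 = -9504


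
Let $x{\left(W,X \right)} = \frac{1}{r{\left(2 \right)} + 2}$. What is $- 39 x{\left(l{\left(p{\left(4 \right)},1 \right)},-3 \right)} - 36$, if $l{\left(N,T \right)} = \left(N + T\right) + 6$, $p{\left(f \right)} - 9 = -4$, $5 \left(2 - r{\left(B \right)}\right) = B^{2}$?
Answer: $- \frac{771}{16} \approx -48.188$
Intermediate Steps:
$r{\left(B \right)} = 2 - \frac{B^{2}}{5}$
$p{\left(f \right)} = 5$ ($p{\left(f \right)} = 9 - 4 = 5$)
$l{\left(N,T \right)} = 6 + N + T$
$x{\left(W,X \right)} = \frac{5}{16}$ ($x{\left(W,X \right)} = \frac{1}{\left(2 - \frac{2^{2}}{5}\right) + 2} = \frac{1}{\left(2 - \frac{4}{5}\right) + 2} = \frac{1}{\frac{6}{5} + 2} = \frac{1}{\frac{16}{5}} = \frac{5}{16}$)
$- 39 x{\left(l{\left(p{\left(4 \right)},1 \right)},-3 \right)} - 36 = \left(-39\right) \frac{5}{16} - 36 = - \frac{195}{16} - 36 = - \frac{771}{16}$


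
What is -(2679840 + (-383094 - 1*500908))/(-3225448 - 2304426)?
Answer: 897919/2764937 ≈ 0.32475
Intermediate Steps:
-(2679840 + (-383094 - 1*500908))/(-3225448 - 2304426) = -(2679840 + (-383094 - 500908))/(-5529874) = -(2679840 - 884002)*(-1)/5529874 = -1795838*(-1)/5529874 = -1*(-897919/2764937) = 897919/2764937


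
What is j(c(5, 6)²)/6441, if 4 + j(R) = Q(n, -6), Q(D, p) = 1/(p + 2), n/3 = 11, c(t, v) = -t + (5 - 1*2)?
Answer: -17/25764 ≈ -0.00065984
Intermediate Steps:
c(t, v) = 3 - t (c(t, v) = -t + (5 - 2) = -t + 3 = 3 - t)
n = 33 (n = 3*11 = 33)
Q(D, p) = 1/(2 + p)
j(R) = -17/4 (j(R) = -4 + 1/(2 - 6) = -4 + 1/(-4) = -4 - ¼ = -17/4)
j(c(5, 6)²)/6441 = -17/4/6441 = -17/4*1/6441 = -17/25764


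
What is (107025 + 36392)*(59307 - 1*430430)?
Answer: -53225347291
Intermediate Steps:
(107025 + 36392)*(59307 - 1*430430) = 143417*(59307 - 430430) = 143417*(-371123) = -53225347291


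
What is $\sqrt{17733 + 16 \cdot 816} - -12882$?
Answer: $12882 + 3 \sqrt{3421} \approx 13057.0$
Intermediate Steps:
$\sqrt{17733 + 16 \cdot 816} - -12882 = \sqrt{17733 + 13056} + 12882 = \sqrt{30789} + 12882 = 3 \sqrt{3421} + 12882 = 12882 + 3 \sqrt{3421}$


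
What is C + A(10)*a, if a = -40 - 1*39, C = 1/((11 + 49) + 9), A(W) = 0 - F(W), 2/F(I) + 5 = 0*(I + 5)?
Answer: -10897/345 ≈ -31.586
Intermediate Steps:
F(I) = -2/5 (F(I) = 2/(-5 + 0*(I + 5)) = 2/(-5 + 0*(5 + I)) = 2/(-5 + 0) = 2/(-5) = 2*(-1/5) = -2/5)
A(W) = 2/5 (A(W) = 0 - 1*(-2/5) = 0 + 2/5 = 2/5)
C = 1/69 (C = 1/(60 + 9) = 1/69 ≈ 0.014493)
a = -79 (a = -40 - 39 = -79)
C + A(10)*a = 1/69 + (2/5)*(-79) = 1/69 - 158/5 = -10897/345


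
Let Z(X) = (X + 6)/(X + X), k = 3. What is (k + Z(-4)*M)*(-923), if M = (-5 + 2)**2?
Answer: -2769/4 ≈ -692.25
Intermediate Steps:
M = 9 (M = (-3)**2 = 9)
Z(X) = (6 + X)/(2*X) (Z(X) = (6 + X)/((2*X)) = (6 + X)*(1/(2*X)) = (6 + X)/(2*X))
(k + Z(-4)*M)*(-923) = (3 + ((1/2)*(6 - 4)/(-4))*9)*(-923) = (3 + ((1/2)*(-1/4)*2)*9)*(-923) = (3 - 1/4*9)*(-923) = (3 - 9/4)*(-923) = (3/4)*(-923) = -2769/4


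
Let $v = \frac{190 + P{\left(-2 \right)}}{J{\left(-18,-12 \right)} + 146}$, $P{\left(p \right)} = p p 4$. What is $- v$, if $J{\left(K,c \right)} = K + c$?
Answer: $- \frac{103}{58} \approx -1.7759$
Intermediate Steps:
$P{\left(p \right)} = 4 p^{2}$ ($P{\left(p \right)} = p^{2} \cdot 4 = 4 p^{2}$)
$v = \frac{103}{58}$ ($v = \frac{190 + 4 \left(-2\right)^{2}}{\left(-18 - 12\right) + 146} = \frac{190 + 4 \cdot 4}{-30 + 146} = \frac{190 + 16}{116} = 206 \cdot \frac{1}{116} = \frac{103}{58} \approx 1.7759$)
$- v = \left(-1\right) \frac{103}{58} = - \frac{103}{58}$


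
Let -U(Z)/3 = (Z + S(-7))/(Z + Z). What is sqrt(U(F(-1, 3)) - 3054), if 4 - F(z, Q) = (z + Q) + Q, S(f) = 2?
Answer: I*sqrt(12210)/2 ≈ 55.249*I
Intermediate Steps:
F(z, Q) = 4 - z - 2*Q (F(z, Q) = 4 - ((z + Q) + Q) = 4 - ((Q + z) + Q) = 4 - (z + 2*Q) = 4 + (-z - 2*Q) = 4 - z - 2*Q)
U(Z) = -3*(2 + Z)/(2*Z) (U(Z) = -3*(Z + 2)/(Z + Z) = -3*(2 + Z)/(2*Z))
sqrt(U(F(-1, 3)) - 3054) = sqrt((-3/2 - 3/(4 - 1*(-1) - 2*3)) - 3054) = sqrt((-3/2 - 3/(4 + 1 - 6)) - 3054) = sqrt((-3/2 - 3/(-1)) - 3054) = sqrt((-3/2 - 3*(-1)) - 3054) = sqrt((-3/2 + 3) - 3054) = sqrt(3/2 - 3054) = sqrt(-6105/2) = I*sqrt(12210)/2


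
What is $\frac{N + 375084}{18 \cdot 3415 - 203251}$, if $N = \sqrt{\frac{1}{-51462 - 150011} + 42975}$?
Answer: $- \frac{375084}{141781} - \frac{\sqrt{1744414113902302}}{28565043413} \approx -2.647$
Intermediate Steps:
$N = \frac{\sqrt{1744414113902302}}{201473}$ ($N = \sqrt{\frac{1}{-201473} + 42975} = \sqrt{- \frac{1}{201473} + 42975} = \sqrt{\frac{8658302174}{201473}} = \frac{\sqrt{1744414113902302}}{201473} \approx 207.3$)
$\frac{N + 375084}{18 \cdot 3415 - 203251} = \frac{\frac{\sqrt{1744414113902302}}{201473} + 375084}{18 \cdot 3415 - 203251} = \frac{375084 + \frac{\sqrt{1744414113902302}}{201473}}{61470 - 203251} = \frac{375084 + \frac{\sqrt{1744414113902302}}{201473}}{-141781} = \left(375084 + \frac{\sqrt{1744414113902302}}{201473}\right) \left(- \frac{1}{141781}\right) = - \frac{375084}{141781} - \frac{\sqrt{1744414113902302}}{28565043413}$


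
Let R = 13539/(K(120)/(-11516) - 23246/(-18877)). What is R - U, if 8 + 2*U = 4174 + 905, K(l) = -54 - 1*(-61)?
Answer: 1509859407303/178379198 ≈ 8464.3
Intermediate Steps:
K(l) = 7 (K(l) = -54 + 61 = 7)
U = 5071/2 (U = -4 + (4174 + 905)/2 = -4 + (½)*5079 = -4 + 5079/2 = 5071/2 ≈ 2535.5)
R = 981069931916/89189599 (R = 13539/(7/(-11516) - 23246/(-18877)) = 13539/(7*(-1/11516) - 23246*(-1/18877)) = 13539/(-7/11516 + 23246/18877) = 13539/(267568797/217387532) = 13539*(217387532/267568797) = 981069931916/89189599 ≈ 11000.)
R - U = 981069931916/89189599 - 1*5071/2 = 981069931916/89189599 - 5071/2 = 1509859407303/178379198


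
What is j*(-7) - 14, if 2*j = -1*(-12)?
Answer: -56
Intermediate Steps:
j = 6 (j = (-1*(-12))/2 = (1/2)*12 = 6)
j*(-7) - 14 = 6*(-7) - 14 = -42 - 14 = -56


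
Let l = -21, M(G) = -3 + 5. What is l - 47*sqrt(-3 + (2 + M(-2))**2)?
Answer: -21 - 47*sqrt(13) ≈ -190.46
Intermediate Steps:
M(G) = 2
l - 47*sqrt(-3 + (2 + M(-2))**2) = -21 - 47*sqrt(-3 + (2 + 2)**2) = -21 - 47*sqrt(-3 + 4**2) = -21 - 47*sqrt(-3 + 16) = -21 - 47*sqrt(13)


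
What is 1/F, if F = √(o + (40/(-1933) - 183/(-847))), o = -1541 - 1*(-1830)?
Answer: 11*√6406730920338/473485398 ≈ 0.058804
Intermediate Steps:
o = 289 (o = -1541 + 1830 = 289)
F = √6406730920338/148841 (F = √(289 + (40/(-1933) - 183/(-847))) = √(289 + (40*(-1/1933) - 183*(-1/847))) = √(289 + (-40/1933 + 183/847)) = √(289 + 319859/1637251) = √(473485398/1637251) = √6406730920338/148841 ≈ 17.006)
1/F = 1/(√6406730920338/148841) = 11*√6406730920338/473485398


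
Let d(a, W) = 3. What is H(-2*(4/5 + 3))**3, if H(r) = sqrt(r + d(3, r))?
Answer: -23*I*sqrt(115)/25 ≈ -9.8659*I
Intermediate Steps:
H(r) = sqrt(3 + r) (H(r) = sqrt(r + 3) = sqrt(3 + r))
H(-2*(4/5 + 3))**3 = (sqrt(3 - 2*(4/5 + 3)))**3 = (sqrt(3 - 2*19/5))**3 = (sqrt(3 - 38/5))**3 = (sqrt(-23/5))**3 = (I*sqrt(115)/5)**3 = -23*I*sqrt(115)/25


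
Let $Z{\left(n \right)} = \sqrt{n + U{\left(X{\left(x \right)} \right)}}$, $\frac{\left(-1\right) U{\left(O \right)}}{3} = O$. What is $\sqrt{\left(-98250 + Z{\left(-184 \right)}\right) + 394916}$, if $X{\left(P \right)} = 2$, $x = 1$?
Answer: $\sqrt{296666 + i \sqrt{190}} \approx 544.67 + 0.01 i$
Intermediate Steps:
$U{\left(O \right)} = - 3 O$
$Z{\left(n \right)} = \sqrt{-6 + n}$ ($Z{\left(n \right)} = \sqrt{n - 6} = \sqrt{-6 + n}$)
$\sqrt{\left(-98250 + Z{\left(-184 \right)}\right) + 394916} = \sqrt{\left(-98250 + \sqrt{-6 - 184}\right) + 394916} = \sqrt{\left(-98250 + \sqrt{-190}\right) + 394916} = \sqrt{\left(-98250 + i \sqrt{190}\right) + 394916} = \sqrt{296666 + i \sqrt{190}}$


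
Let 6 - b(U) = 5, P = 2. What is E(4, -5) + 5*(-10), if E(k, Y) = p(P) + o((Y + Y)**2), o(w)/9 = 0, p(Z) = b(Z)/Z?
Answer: -99/2 ≈ -49.500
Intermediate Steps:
b(U) = 1 (b(U) = 6 - 1*5 = 6 - 5 = 1)
p(Z) = 1/Z
o(w) = 0 (o(w) = 9*0 = 0)
E(k, Y) = 1/2 (E(k, Y) = 1/2 + 0 = 1/2)
E(4, -5) + 5*(-10) = 1/2 + 5*(-10) = 1/2 - 50 = -99/2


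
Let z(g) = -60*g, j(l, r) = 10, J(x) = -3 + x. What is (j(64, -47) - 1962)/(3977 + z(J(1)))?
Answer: -1952/4097 ≈ -0.47645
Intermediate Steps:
(j(64, -47) - 1962)/(3977 + z(J(1))) = (10 - 1962)/(3977 - 60*(-3 + 1)) = -1952/(3977 - 60*(-2)) = -1952/(3977 + 120) = -1952/4097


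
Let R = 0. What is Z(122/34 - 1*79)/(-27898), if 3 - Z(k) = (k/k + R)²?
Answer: -1/13949 ≈ -7.1690e-5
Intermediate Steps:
Z(k) = 2 (Z(k) = 3 - (k/k + 0)² = 3 - (1 + 0)² = 3 - 1*1² = 3 - 1*1 = 3 - 1 = 2)
Z(122/34 - 1*79)/(-27898) = 2/(-27898) = 2*(-1/27898) = -1/13949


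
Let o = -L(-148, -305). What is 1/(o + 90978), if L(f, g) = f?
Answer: 1/91126 ≈ 1.0974e-5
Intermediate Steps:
o = 148 (o = -1*(-148) = 148)
1/(o + 90978) = 1/(148 + 90978) = 1/91126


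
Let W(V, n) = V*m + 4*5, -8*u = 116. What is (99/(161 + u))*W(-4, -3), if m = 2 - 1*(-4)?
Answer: -792/293 ≈ -2.7031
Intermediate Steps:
m = 6 (m = 2 + 4 = 6)
u = -29/2 (u = -⅛*116 = -29/2 ≈ -14.500)
W(V, n) = 20 + 6*V (W(V, n) = V*6 + 4*5 = 6*V + 20 = 20 + 6*V)
(99/(161 + u))*W(-4, -3) = (99/(161 - 29/2))*(20 + 6*(-4)) = (99/(293/2))*(20 - 24) = ((2/293)*99)*(-4) = (198/293)*(-4) = -792/293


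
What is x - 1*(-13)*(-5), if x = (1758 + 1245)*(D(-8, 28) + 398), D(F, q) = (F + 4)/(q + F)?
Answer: 5972642/5 ≈ 1.1945e+6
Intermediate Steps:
D(F, q) = (4 + F)/(F + q)
x = 5972967/5 (x = (1758 + 1245)*((4 - 8)/(-8 + 28) + 398) = 3003*(-4/20 + 398) = 3003*((1/20)*(-4) + 398) = 3003*(-⅕ + 398) = 3003*(1989/5) = 5972967/5 ≈ 1.1946e+6)
x - 1*(-13)*(-5) = 5972967/5 - 1*(-13)*(-5) = 5972967/5 - (-13)*(-5) = 5972967/5 - 1*65 = 5972967/5 - 65 = 5972642/5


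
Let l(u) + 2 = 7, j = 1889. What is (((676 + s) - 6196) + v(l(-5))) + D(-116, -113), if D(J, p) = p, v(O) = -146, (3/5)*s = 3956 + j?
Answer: 11888/3 ≈ 3962.7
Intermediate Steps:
s = 29225/3 (s = 5*(3956 + 1889)/3 = (5/3)*5845 = 29225/3 ≈ 9741.7)
l(u) = 5 (l(u) = -2 + 7 = 5)
(((676 + s) - 6196) + v(l(-5))) + D(-116, -113) = (((676 + 29225/3) - 6196) - 146) - 113 = ((31253/3 - 6196) - 146) - 113 = (12665/3 - 146) - 113 = 12227/3 - 113 = 11888/3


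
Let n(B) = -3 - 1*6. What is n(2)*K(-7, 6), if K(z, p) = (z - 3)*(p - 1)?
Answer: 450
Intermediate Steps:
n(B) = -9 (n(B) = -3 - 6 = -9)
K(z, p) = (-1 + p)*(-3 + z) (K(z, p) = (-3 + z)*(-1 + p) = (-1 + p)*(-3 + z))
n(2)*K(-7, 6) = -9*(3 - 1*(-7) - 3*6 + 6*(-7)) = -9*(3 + 7 - 18 - 42) = -9*(-50) = 450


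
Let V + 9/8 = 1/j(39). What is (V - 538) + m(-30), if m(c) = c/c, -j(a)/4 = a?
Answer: -167897/312 ≈ -538.13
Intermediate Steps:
j(a) = -4*a
m(c) = 1
V = -353/312 (V = -9/8 + 1/(-4*39) = -9/8 + 1/(-156) = -9/8 - 1/156 = -353/312 ≈ -1.1314)
(V - 538) + m(-30) = (-353/312 - 538) + 1 = -168209/312 + 1 = -167897/312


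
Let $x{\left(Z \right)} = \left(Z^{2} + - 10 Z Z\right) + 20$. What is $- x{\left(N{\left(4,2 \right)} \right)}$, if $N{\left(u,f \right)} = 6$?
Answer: $304$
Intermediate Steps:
$x{\left(Z \right)} = 20 - 9 Z^{2}$ ($x{\left(Z \right)} = \left(Z^{2} - 10 Z^{2}\right) + 20 = - 9 Z^{2} + 20 = 20 - 9 Z^{2}$)
$- x{\left(N{\left(4,2 \right)} \right)} = - (20 - 9 \cdot 6^{2}) = - (20 - 324) = \left(-1\right) \left(-304\right) = 304$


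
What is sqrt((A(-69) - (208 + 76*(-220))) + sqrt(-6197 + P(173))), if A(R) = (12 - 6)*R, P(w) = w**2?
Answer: sqrt(16098 + 2*sqrt(5933)) ≈ 127.48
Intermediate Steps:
A(R) = 6*R
sqrt((A(-69) - (208 + 76*(-220))) + sqrt(-6197 + P(173))) = sqrt((6*(-69) - (208 + 76*(-220))) + sqrt(-6197 + 173**2)) = sqrt((-414 - (208 - 16720)) + sqrt(-6197 + 29929)) = sqrt((-414 - 1*(-16512)) + sqrt(23732)) = sqrt((-414 + 16512) + 2*sqrt(5933)) = sqrt(16098 + 2*sqrt(5933))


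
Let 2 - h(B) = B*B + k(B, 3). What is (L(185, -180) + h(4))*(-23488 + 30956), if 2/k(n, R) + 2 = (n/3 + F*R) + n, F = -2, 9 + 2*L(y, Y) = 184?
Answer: 554499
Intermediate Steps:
L(y, Y) = 175/2 (L(y, Y) = -9/2 + (1/2)*184 = -9/2 + 92 = 175/2)
k(n, R) = 2/(-2 - 2*R + 4*n/3) (k(n, R) = 2/(-2 + ((n/3 - 2*R) + n)) = 2/(-2 + ((-2*R + n/3) + n)) = 2/(-2 + (-2*R + 4*n/3)) = 2/(-2 - 2*R + 4*n/3))
h(B) = 2 - B**2 - 3/(-12 + 2*B) (h(B) = 2 - (B*B + 3/(-3 - 3*3 + 2*B)) = 2 - (B**2 + 3/(-3 - 9 + 2*B)) = 2 - (B**2 + 3/(-12 + 2*B)) = 2 + (-B**2 - 3/(-12 + 2*B)) = 2 - B**2 - 3/(-12 + 2*B))
(L(185, -180) + h(4))*(-23488 + 30956) = (175/2 + (-3/2 + (-6 + 4)*(2 - 1*4**2))/(-6 + 4))*(-23488 + 30956) = (175/2 + (-3/2 - 2*(2 - 1*16))/(-2))*7468 = (175/2 - (-3/2 - 2*(2 - 16))/2)*7468 = (175/2 - (-3/2 - 2*(-14))/2)*7468 = (175/2 - (-3/2 + 28)/2)*7468 = (175/2 - 1/2*53/2)*7468 = (175/2 - 53/4)*7468 = (297/4)*7468 = 554499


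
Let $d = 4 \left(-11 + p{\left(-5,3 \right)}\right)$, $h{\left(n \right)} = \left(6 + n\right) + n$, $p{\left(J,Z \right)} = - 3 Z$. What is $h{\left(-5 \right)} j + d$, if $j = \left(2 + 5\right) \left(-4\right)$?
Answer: $32$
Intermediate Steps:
$h{\left(n \right)} = 6 + 2 n$
$j = -28$ ($j = 7 \left(-4\right) = -28$)
$d = -80$ ($d = 4 \left(-11 - 9\right) = 4 \left(-20\right) = -80$)
$h{\left(-5 \right)} j + d = \left(6 + 2 \left(-5\right)\right) \left(-28\right) - 80 = \left(6 - 10\right) \left(-28\right) - 80 = \left(-4\right) \left(-28\right) - 80 = 112 - 80 = 32$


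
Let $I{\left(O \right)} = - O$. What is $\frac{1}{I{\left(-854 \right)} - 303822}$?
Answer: $- \frac{1}{302968} \approx -3.3007 \cdot 10^{-6}$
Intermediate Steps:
$\frac{1}{I{\left(-854 \right)} - 303822} = \frac{1}{\left(-1\right) \left(-854\right) - 303822} = \frac{1}{854 - 303822} = \frac{1}{-302968} = - \frac{1}{302968}$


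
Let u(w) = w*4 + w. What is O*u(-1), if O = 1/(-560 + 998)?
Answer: -5/438 ≈ -0.011416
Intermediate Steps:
u(w) = 5*w (u(w) = 4*w + w = 5*w)
O = 1/438 ≈ 0.0022831
O*u(-1) = (5*(-1))/438 = (1/438)*(-5) = -5/438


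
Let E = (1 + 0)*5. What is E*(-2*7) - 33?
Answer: -103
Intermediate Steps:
E = 5 (E = 1*5 = 5)
E*(-2*7) - 33 = 5*(-2*7) - 33 = 5*(-14) - 33 = -70 - 33 = -103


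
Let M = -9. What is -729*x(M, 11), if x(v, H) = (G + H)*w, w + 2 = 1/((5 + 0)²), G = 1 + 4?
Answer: 571536/25 ≈ 22861.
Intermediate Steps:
G = 5
w = -49/25 (w = -2 + 1/((5 + 0)²) = -2 + 1/(5²) = -2 + 1/25 = -49/25 ≈ -1.9600)
x(v, H) = -49/5 - 49*H/25 (x(v, H) = (5 + H)*(-49/25) = -49/5 - 49*H/25)
-729*x(M, 11) = -729*(-49/5 - 49/25*11) = -729*(-49/5 - 539/25) = -729*(-784/25) = 571536/25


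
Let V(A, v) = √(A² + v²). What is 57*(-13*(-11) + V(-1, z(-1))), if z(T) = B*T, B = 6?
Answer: 8151 + 57*√37 ≈ 8497.7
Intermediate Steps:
z(T) = 6*T
57*(-13*(-11) + V(-1, z(-1))) = 57*(-13*(-11) + √((-1)² + (6*(-1))²)) = 57*(143 + √(1 + (-6)²)) = 57*(143 + √(1 + 36)) = 57*(143 + √37) = 8151 + 57*√37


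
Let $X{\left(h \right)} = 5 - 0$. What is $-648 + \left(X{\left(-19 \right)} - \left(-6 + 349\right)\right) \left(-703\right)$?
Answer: $236966$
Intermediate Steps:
$X{\left(h \right)} = 5$ ($X{\left(h \right)} = 5 + 0 = 5$)
$-648 + \left(X{\left(-19 \right)} - \left(-6 + 349\right)\right) \left(-703\right) = -648 + \left(5 - \left(-6 + 349\right)\right) \left(-703\right) = -648 + \left(5 - 343\right) \left(-703\right) = -648 - -237614 = -648 + 237614 = 236966$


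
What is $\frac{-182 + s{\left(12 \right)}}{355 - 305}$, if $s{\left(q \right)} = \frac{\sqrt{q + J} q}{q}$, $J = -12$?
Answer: $- \frac{91}{25} \approx -3.64$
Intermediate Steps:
$s{\left(q \right)} = \sqrt{-12 + q}$ ($s{\left(q \right)} = \frac{\sqrt{q - 12} q}{q} = \frac{\sqrt{-12 + q} q}{q} = \frac{q \sqrt{-12 + q}}{q} = \sqrt{-12 + q}$)
$\frac{-182 + s{\left(12 \right)}}{355 - 305} = \frac{-182 + \sqrt{-12 + 12}}{355 - 305} = \frac{-182 + \sqrt{0}}{50} = \left(-182 + 0\right) \frac{1}{50} = \left(-182\right) \frac{1}{50} = - \frac{91}{25}$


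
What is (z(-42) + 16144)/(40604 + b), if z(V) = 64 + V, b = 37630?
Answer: 137/663 ≈ 0.20664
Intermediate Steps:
(z(-42) + 16144)/(40604 + b) = ((64 - 42) + 16144)/(40604 + 37630) = (22 + 16144)/78234 = 16166*(1/78234) = 137/663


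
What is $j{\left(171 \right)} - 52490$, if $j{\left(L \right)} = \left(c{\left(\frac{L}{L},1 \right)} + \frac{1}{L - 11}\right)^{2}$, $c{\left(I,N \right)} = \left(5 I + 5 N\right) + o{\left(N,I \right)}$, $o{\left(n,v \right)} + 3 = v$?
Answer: $- \frac{1342103039}{25600} \approx -52426.0$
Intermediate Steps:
$o{\left(n,v \right)} = -3 + v$
$c{\left(I,N \right)} = -3 + 5 N + 6 I$ ($c{\left(I,N \right)} = \left(5 I + 5 N\right) + \left(-3 + I\right) = -3 + 5 N + 6 I$)
$j{\left(L \right)} = \left(8 + \frac{1}{-11 + L}\right)^{2}$ ($j{\left(L \right)} = \left(\left(-3 + 5 \cdot 1 + 6 \frac{L}{L}\right) + \frac{1}{L - 11}\right)^{2} = \left(\left(-3 + 5 + 6 \cdot 1\right) + \frac{1}{-11 + L}\right)^{2} = \left(\left(-3 + 5 + 6\right) + \frac{1}{-11 + L}\right)^{2} = \left(8 + \frac{1}{-11 + L}\right)^{2}$)
$j{\left(171 \right)} - 52490 = \frac{\left(-87 + 8 \cdot 171\right)^{2}}{\left(-11 + 171\right)^{2}} - 52490 = \frac{\left(-87 + 1368\right)^{2}}{25600} - 52490 = 1281^{2} \cdot \frac{1}{25600} - 52490 = 1640961 \cdot \frac{1}{25600} - 52490 = \frac{1640961}{25600} - 52490 = - \frac{1342103039}{25600}$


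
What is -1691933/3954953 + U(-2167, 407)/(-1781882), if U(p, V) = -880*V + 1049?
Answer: -1602467737123/7047259561546 ≈ -0.22739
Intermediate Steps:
U(p, V) = 1049 - 880*V
-1691933/3954953 + U(-2167, 407)/(-1781882) = -1691933/3954953 + (1049 - 880*407)/(-1781882) = -1691933*1/3954953 + (1049 - 358160)*(-1/1781882) = -1691933/3954953 - 357111*(-1/1781882) = -1691933/3954953 + 357111/1781882 = -1602467737123/7047259561546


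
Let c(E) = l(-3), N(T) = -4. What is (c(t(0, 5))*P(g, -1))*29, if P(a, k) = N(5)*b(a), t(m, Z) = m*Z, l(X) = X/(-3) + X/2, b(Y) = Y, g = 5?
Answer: 290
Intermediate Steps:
l(X) = X/6 (l(X) = X*(-⅓) + X*(½) = -X/3 + X/2 = X/6)
t(m, Z) = Z*m
P(a, k) = -4*a
c(E) = -½ (c(E) = (⅙)*(-3) = -½)
(c(t(0, 5))*P(g, -1))*29 = -(-2)*5*29 = -½*(-20)*29 = 10*29 = 290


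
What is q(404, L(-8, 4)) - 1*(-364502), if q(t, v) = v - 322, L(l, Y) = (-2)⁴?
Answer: 364196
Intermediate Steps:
L(l, Y) = 16
q(t, v) = -322 + v
q(404, L(-8, 4)) - 1*(-364502) = (-322 + 16) - 1*(-364502) = -306 + 364502 = 364196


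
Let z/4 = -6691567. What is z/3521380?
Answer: -6691567/880345 ≈ -7.6011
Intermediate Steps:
z = -26766268 (z = 4*(-6691567) = -26766268)
z/3521380 = -26766268/3521380 = -26766268*1/3521380 = -6691567/880345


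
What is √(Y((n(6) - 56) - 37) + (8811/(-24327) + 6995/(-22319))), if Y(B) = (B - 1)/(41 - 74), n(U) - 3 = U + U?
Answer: √6253892866592085/60328257 ≈ 1.3109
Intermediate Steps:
n(U) = 3 + 2*U (n(U) = 3 + (U + U) = 3 + 2*U)
Y(B) = 1/33 - B/33 (Y(B) = (-1 + B)/(-33) = (-1 + B)*(-1/33) = 1/33 - B/33)
√(Y((n(6) - 56) - 37) + (8811/(-24327) + 6995/(-22319))) = √((1/33 - (((3 + 2*6) - 56) - 37)/33) + (8811/(-24327) + 6995/(-22319))) = √((1/33 - (((3 + 12) - 56) - 37)/33) + (8811*(-1/24327) + 6995*(-1/22319))) = √((1/33 - ((15 - 56) - 37)/33) + (-979/2703 - 6995/22319)) = √((1/33 - (-41 - 37)/33) - 40757786/60328257) = √((1/33 - 1/33*(-78)) - 40757786/60328257) = √((1/33 + 26/11) - 40757786/60328257) = √(79/33 - 40757786/60328257) = √(103664405/60328257) = √6253892866592085/60328257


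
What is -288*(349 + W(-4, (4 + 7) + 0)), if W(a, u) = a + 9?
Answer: -101952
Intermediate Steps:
W(a, u) = 9 + a
-288*(349 + W(-4, (4 + 7) + 0)) = -288*(349 + (9 - 4)) = -288*(349 + 5) = -288*354 = -101952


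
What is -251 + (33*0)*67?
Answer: -251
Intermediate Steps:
-251 + (33*0)*67 = -251 + 0*67 = -251 + 0 = -251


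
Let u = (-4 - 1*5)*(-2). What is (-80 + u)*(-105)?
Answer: 6510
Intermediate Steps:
u = 18 (u = (-4 - 5)*(-2) = -9*(-2) = 18)
(-80 + u)*(-105) = (-80 + 18)*(-105) = -62*(-105) = 6510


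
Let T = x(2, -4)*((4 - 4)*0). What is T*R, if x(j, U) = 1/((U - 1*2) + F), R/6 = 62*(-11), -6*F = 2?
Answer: 0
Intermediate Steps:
F = -⅓ (F = -⅙*2 = -⅓ ≈ -0.33333)
R = -4092 (R = 6*(62*(-11)) = 6*(-682) = -4092)
x(j, U) = 1/(-7/3 + U) (x(j, U) = 1/((U - 1*2) - ⅓) = 1/((U - 2) - ⅓) = 1/((-2 + U) - ⅓) = 1/(-7/3 + U))
T = 0 (T = (3/(-7 + 3*(-4)))*((4 - 4)*0) = (3/(-7 - 12))*(0*0) = (3/(-19))*0 = (3*(-1/19))*0 = -3/19*0 = 0)
T*R = 0*(-4092) = 0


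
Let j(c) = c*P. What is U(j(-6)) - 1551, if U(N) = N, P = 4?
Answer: -1575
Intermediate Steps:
j(c) = 4*c (j(c) = c*4 = 4*c)
U(j(-6)) - 1551 = 4*(-6) - 1551 = -24 - 1551 = -1575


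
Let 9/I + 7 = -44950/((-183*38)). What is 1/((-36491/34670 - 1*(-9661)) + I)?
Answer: 32312440/311594009073 ≈ 0.00010370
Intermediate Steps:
I = -31293/1864 (I = 9/(-7 - 44950/((-183*38))) = 9/(-7 - 44950/(-6954)) = 9/(-7 - 44950*(-1/6954)) = 9/(-7 + 22475/3477) = 9/(-1864/3477) = 9*(-3477/1864) = -31293/1864 ≈ -16.788)
1/((-36491/34670 - 1*(-9661)) + I) = 1/((-36491/34670 - 1*(-9661)) - 31293/1864) = 1/((-36491*1/34670 + 9661) - 31293/1864) = 1/((-36491/34670 + 9661) - 31293/1864) = 1/(334910379/34670 - 31293/1864) = 1/(311594009073/32312440) = 32312440/311594009073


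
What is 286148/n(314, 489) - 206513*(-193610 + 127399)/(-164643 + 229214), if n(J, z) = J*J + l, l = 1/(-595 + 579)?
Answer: 21570613563261133/101863012485 ≈ 2.1176e+5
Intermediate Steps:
l = -1/16 (l = 1/(-16) = -1/16 ≈ -0.062500)
n(J, z) = -1/16 + J² (n(J, z) = J*J - 1/16 = J² - 1/16 = -1/16 + J²)
286148/n(314, 489) - 206513*(-193610 + 127399)/(-164643 + 229214) = 286148/(-1/16 + 314²) - 206513*(-193610 + 127399)/(-164643 + 229214) = 286148/(-1/16 + 98596) - 206513/(64571/(-66211)) = 286148/(1577535/16) - 206513/(64571*(-1/66211)) = 286148*(16/1577535) - 206513/(-64571/66211) = 4578368/1577535 - 206513*(-66211/64571) = 4578368/1577535 + 13673432243/64571 = 21570613563261133/101863012485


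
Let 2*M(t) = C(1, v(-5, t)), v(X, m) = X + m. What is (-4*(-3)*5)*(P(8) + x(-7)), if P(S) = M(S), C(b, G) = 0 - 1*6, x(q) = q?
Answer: -600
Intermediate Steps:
C(b, G) = -6 (C(b, G) = 0 - 6 = -6)
M(t) = -3 (M(t) = (½)*(-6) = -3)
P(S) = -3
(-4*(-3)*5)*(P(8) + x(-7)) = (-4*(-3)*5)*(-3 - 7) = (12*5)*(-10) = 60*(-10) = -600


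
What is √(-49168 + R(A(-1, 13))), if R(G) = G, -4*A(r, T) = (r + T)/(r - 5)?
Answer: I*√196670/2 ≈ 221.74*I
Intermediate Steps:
A(r, T) = -(T + r)/(4*(-5 + r)) (A(r, T) = -(r + T)/(4*(r - 5)) = -(T + r)/(4*(-5 + r)))
√(-49168 + R(A(-1, 13))) = √(-49168 + (-1*13 - 1*(-1))/(4*(-5 - 1))) = √(-49168 + (¼)*(-13 + 1)/(-6)) = √(-49168 + (¼)*(-⅙)*(-12)) = √(-49168 + ½) = √(-98335/2) = I*√196670/2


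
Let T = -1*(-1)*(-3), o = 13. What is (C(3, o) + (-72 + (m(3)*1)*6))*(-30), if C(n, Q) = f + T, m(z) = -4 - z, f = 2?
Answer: 3450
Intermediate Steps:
T = -3 (T = 1*(-3) = -3)
C(n, Q) = -1 (C(n, Q) = 2 - 3 = -1)
(C(3, o) + (-72 + (m(3)*1)*6))*(-30) = (-1 + (-72 + ((-4 - 1*3)*1)*6))*(-30) = (-1 + (-72 + ((-4 - 3)*1)*6))*(-30) = (-1 + (-72 - 7*1*6))*(-30) = (-1 + (-72 - 7*6))*(-30) = (-1 + (-72 - 42))*(-30) = (-1 - 114)*(-30) = -115*(-30) = 3450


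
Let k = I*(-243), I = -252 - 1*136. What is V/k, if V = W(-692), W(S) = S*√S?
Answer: -346*I*√173/23571 ≈ -0.19307*I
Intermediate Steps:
I = -388 (I = -252 - 136 = -388)
W(S) = S^(3/2)
V = -1384*I*√173 (V = (-692)^(3/2) = -1384*I*√173 ≈ -18204.0*I)
k = 94284 (k = -388*(-243) = 94284)
V/k = -1384*I*√173/94284 = -1384*I*√173*(1/94284) = -346*I*√173/23571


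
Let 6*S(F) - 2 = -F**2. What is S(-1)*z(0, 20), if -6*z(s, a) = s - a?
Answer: 5/9 ≈ 0.55556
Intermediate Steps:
z(s, a) = -s/6 + a/6 (z(s, a) = -(s - a)/6 = -s/6 + a/6)
S(F) = 1/3 - F**2/6 (S(F) = 1/3 + (-F**2)/6 = 1/3 - F**2/6)
S(-1)*z(0, 20) = (1/3 - 1/6*(-1)**2)*(-1/6*0 + (1/6)*20) = (1/3 - 1/6*1)*(0 + 10/3) = (1/3 - 1/6)*(10/3) = (1/6)*(10/3) = 5/9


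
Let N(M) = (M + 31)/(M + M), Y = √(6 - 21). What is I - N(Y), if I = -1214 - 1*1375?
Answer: -5179/2 + 31*I*√15/30 ≈ -2589.5 + 4.0021*I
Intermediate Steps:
I = -2589 (I = -1214 - 1375 = -2589)
Y = I*√15 (Y = √(-15) = I*√15 ≈ 3.873*I)
N(M) = (31 + M)/(2*M) (N(M) = (31 + M)/((2*M)) = (31 + M)*(1/(2*M)) = (31 + M)/(2*M))
I - N(Y) = -2589 - (31 + I*√15)/(2*(I*√15)) = -2589 - (-I*√15/15)*(31 + I*√15)/2 = -2589 - (-1)*I*√15*(31 + I*√15)/30 = -2589 + I*√15*(31 + I*√15)/30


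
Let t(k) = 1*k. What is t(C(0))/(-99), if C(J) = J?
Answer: 0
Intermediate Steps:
t(k) = k
t(C(0))/(-99) = 0/(-99) = -1/99*0 = 0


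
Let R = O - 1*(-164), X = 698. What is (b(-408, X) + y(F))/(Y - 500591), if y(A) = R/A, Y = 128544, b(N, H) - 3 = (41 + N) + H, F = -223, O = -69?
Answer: -74387/82966481 ≈ -0.00089659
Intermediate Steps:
R = 95 (R = -69 - 1*(-164) = -69 + 164 = 95)
b(N, H) = 44 + H + N (b(N, H) = 3 + ((41 + N) + H) = 3 + (41 + H + N) = 44 + H + N)
y(A) = 95/A
(b(-408, X) + y(F))/(Y - 500591) = ((44 + 698 - 408) + 95/(-223))/(128544 - 500591) = (334 + 95*(-1/223))/(-372047) = (334 - 95/223)*(-1/372047) = (74387/223)*(-1/372047) = -74387/82966481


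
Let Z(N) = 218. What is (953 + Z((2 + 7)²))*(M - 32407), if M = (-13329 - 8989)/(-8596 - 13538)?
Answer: -419964055810/11067 ≈ -3.7947e+7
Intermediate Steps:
M = 11159/11067 (M = -22318/(-22134) = -22318*(-1/22134) = 11159/11067 ≈ 1.0083)
(953 + Z((2 + 7)²))*(M - 32407) = (953 + 218)*(11159/11067 - 32407) = 1171*(-358637110/11067) = -419964055810/11067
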